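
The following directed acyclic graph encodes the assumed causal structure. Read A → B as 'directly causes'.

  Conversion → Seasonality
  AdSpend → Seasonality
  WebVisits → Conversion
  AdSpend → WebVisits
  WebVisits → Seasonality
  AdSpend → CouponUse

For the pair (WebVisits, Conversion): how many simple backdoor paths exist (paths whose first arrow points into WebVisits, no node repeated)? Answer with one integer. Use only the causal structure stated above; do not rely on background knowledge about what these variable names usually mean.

1

A backdoor path from WebVisits to Conversion is any simple undirected path whose first edge points into WebVisits (i.e. leaves WebVisits via a parent).
Parents of WebVisits: {AdSpend}.
Enumerating:
  P1: WebVisits <- AdSpend -> Seasonality <- Conversion
That exhausts the simple backdoor paths. Count: 1.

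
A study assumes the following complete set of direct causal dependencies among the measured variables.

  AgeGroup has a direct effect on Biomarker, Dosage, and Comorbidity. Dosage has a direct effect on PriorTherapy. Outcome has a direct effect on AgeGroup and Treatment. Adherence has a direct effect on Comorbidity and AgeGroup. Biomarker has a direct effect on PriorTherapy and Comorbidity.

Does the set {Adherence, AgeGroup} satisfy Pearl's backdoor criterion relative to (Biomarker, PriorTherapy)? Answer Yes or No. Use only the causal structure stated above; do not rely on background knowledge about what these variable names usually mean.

Backdoor paths from Biomarker to PriorTherapy (paths whose first edge points into Biomarker):
  P1: Biomarker <- AgeGroup -> Dosage -> PriorTherapy
Condition 1 (no descendant of Biomarker in the set): holds — descendants of Biomarker are {Comorbidity, PriorTherapy}; none are in {Adherence, AgeGroup}.
Condition 2 (every backdoor path blocked by {Adherence, AgeGroup}):
  P1: blocked at fork node AgeGroup ∈ conditioning set.
{Adherence, AgeGroup} satisfies the backdoor criterion.

Yes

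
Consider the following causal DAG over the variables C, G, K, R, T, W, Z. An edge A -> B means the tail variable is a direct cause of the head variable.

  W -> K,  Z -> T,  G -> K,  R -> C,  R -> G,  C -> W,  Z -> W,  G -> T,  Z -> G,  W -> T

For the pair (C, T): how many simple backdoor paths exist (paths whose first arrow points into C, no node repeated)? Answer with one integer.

5

A backdoor path from C to T is any simple undirected path whose first edge points into C (i.e. leaves C via a parent).
Parents of C: {R}.
Enumerating:
  P1: C <- R -> G <- Z -> W -> T
  P2: C <- R -> G <- Z -> T
  P3: C <- R -> G -> K <- W <- Z -> T
  P4: C <- R -> G -> K <- W -> T
  P5: C <- R -> G -> T
That exhausts the simple backdoor paths. Count: 5.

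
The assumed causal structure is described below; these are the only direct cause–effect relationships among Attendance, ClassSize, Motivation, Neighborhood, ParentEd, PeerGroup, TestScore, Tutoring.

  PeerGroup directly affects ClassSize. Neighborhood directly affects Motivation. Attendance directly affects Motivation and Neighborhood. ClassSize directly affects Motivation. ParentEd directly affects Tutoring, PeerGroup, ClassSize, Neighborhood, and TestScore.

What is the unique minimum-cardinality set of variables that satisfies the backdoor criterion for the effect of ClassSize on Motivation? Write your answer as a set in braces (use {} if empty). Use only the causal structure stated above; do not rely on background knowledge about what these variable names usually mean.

Variables eligible for adjustment (non-descendants of ClassSize, excluding ClassSize and Motivation): {Attendance, Neighborhood, ParentEd, PeerGroup, TestScore, Tutoring}.
Backdoor paths from ClassSize to Motivation:
  P1: ClassSize <- ParentEd -> Neighborhood <- Attendance -> Motivation
  P2: ClassSize <- ParentEd -> Neighborhood -> Motivation
  P3: ClassSize <- PeerGroup <- ParentEd -> Neighborhood <- Attendance -> Motivation
  P4: ClassSize <- PeerGroup <- ParentEd -> Neighborhood -> Motivation
The empty set is not sufficient: P2 (ClassSize <- ParentEd -> Neighborhood -> Motivation) has no collider blocking it and no conditioned non-collider, so it is open.
Try {ParentEd}:
  P1: blocked at fork node ParentEd ∈ conditioning set.
  P2: blocked at fork node ParentEd ∈ conditioning set.
  P3: blocked at fork node ParentEd ∈ conditioning set.
  P4: blocked at fork node ParentEd ∈ conditioning set.
{ParentEd} contains no descendant of ClassSize and blocks every backdoor path.
No other singleton works — e.g. {PeerGroup} leaves P2 open — so {ParentEd} is the unique smallest valid adjustment set.

{ParentEd}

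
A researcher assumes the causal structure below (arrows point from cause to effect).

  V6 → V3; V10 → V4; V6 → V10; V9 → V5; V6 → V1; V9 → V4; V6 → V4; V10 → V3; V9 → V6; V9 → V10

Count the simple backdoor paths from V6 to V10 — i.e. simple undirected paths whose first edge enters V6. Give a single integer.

A backdoor path from V6 to V10 is any simple undirected path whose first edge points into V6 (i.e. leaves V6 via a parent).
Parents of V6: {V9}.
Enumerating:
  P1: V6 <- V9 -> V10
  P2: V6 <- V9 -> V4 <- V10
That exhausts the simple backdoor paths. Count: 2.

2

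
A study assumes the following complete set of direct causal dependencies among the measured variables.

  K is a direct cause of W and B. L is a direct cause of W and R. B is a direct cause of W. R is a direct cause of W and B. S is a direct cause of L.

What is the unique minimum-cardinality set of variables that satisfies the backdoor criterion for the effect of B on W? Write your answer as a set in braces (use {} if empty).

Variables eligible for adjustment (non-descendants of B, excluding B and W): {K, L, R, S}.
Backdoor paths from B to W:
  P1: B <- K -> W
  P2: B <- R <- L -> W
  P3: B <- R -> W
The empty set is not sufficient: P1 (B <- K -> W) has no collider blocking it and no conditioned non-collider, so it is open.
Try {K, R}:
  P1: blocked at fork node K ∈ conditioning set.
  P2: blocked at chain node R ∈ conditioning set.
  P3: blocked at fork node R ∈ conditioning set.
{K, R} contains no descendant of B and blocks every backdoor path.
Every element of {K, R} is needed (dropping K leaves P1 open; dropping R leaves P2 open), so no proper subset is valid.
Among all size-2 subsets of the eligible variables, only {K, R} blocks every backdoor path, so it is the unique smallest valid adjustment set.

{K, R}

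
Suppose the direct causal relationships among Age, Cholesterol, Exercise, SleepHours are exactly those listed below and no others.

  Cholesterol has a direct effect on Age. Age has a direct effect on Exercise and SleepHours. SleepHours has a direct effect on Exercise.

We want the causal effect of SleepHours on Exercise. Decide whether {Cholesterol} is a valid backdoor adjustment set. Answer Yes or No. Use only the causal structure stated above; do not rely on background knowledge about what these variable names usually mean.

Backdoor paths from SleepHours to Exercise (paths whose first edge points into SleepHours):
  P1: SleepHours <- Age -> Exercise
Condition 1 (no descendant of SleepHours in the set): holds — descendants of SleepHours are {Exercise}; none are in {Cholesterol}.
Condition 2 (every backdoor path blocked by {Cholesterol}):
  P1: open — no interior node is in the conditioning set.
{Cholesterol} does not satisfy the backdoor criterion.

No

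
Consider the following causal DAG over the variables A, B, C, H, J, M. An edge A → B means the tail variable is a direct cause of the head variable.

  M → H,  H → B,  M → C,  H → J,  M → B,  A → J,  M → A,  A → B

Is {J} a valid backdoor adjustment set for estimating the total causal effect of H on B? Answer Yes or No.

No

Backdoor paths from H to B (paths whose first edge points into H):
  P1: H <- M -> A -> B
  P2: H <- M -> B
Condition 1 (no descendant of H in the set): FAILS — J is a descendant of H.
Condition 2 (every backdoor path blocked by {J}):
  P1: open — no interior node is in the conditioning set.
  P2: open — no interior node is in the conditioning set.
{J} does not satisfy the backdoor criterion.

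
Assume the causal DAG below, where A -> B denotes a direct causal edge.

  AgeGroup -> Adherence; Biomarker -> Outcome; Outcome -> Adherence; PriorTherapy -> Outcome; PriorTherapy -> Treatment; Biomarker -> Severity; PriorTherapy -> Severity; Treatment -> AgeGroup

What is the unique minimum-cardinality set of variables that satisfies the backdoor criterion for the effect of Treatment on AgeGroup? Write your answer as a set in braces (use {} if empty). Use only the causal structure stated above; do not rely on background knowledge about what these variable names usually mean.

Variables eligible for adjustment (non-descendants of Treatment, excluding Treatment and AgeGroup): {Biomarker, Outcome, PriorTherapy, Severity}.
Backdoor paths from Treatment to AgeGroup:
  P1: Treatment <- PriorTherapy -> Severity <- Biomarker -> Outcome -> Adherence <- AgeGroup
  P2: Treatment <- PriorTherapy -> Outcome -> Adherence <- AgeGroup
Each backdoor path contains an unconditioned collider, so every path is already blocked with the empty conditioning set:
  P1: blocked at collider Severity (neither it nor any descendant is in the conditioning set).
  P2: blocked at collider Adherence (neither it nor any descendant is in the conditioning set).
The empty set is therefore the unique smallest valid set.

{}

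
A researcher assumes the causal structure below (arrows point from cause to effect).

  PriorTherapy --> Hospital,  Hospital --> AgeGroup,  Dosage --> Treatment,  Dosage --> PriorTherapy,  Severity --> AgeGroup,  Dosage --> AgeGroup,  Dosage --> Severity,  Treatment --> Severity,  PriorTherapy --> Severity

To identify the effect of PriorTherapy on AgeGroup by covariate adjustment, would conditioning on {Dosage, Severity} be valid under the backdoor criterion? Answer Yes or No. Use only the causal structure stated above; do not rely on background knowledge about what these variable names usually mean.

Backdoor paths from PriorTherapy to AgeGroup (paths whose first edge points into PriorTherapy):
  P1: PriorTherapy <- Dosage -> Treatment -> Severity -> AgeGroup
  P2: PriorTherapy <- Dosage -> Severity -> AgeGroup
  P3: PriorTherapy <- Dosage -> AgeGroup
Condition 1 (no descendant of PriorTherapy in the set): FAILS — Severity is a descendant of PriorTherapy.
Condition 2 (every backdoor path blocked by {Dosage, Severity}):
  P1: blocked at fork node Dosage ∈ conditioning set.
  P2: blocked at fork node Dosage ∈ conditioning set.
  P3: blocked at fork node Dosage ∈ conditioning set.
{Dosage, Severity} does not satisfy the backdoor criterion.

No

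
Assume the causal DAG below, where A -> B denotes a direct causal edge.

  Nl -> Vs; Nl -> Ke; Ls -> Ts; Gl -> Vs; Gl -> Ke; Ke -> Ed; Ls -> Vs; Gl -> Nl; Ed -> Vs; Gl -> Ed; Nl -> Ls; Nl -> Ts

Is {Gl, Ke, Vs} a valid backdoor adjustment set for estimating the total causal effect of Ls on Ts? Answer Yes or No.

Backdoor paths from Ls to Ts (paths whose first edge points into Ls):
  P1: Ls <- Nl -> Ts
Condition 1 (no descendant of Ls in the set): FAILS — Vs is a descendant of Ls.
Condition 2 (every backdoor path blocked by {Gl, Ke, Vs}):
  P1: open — no interior node is in the conditioning set.
{Gl, Ke, Vs} does not satisfy the backdoor criterion.

No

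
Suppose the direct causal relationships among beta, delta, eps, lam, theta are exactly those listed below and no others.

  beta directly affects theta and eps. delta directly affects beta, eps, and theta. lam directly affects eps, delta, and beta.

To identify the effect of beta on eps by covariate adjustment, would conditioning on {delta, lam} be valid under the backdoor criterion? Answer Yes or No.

Backdoor paths from beta to eps (paths whose first edge points into beta):
  P1: beta <- lam -> delta -> eps
  P2: beta <- lam -> eps
  P3: beta <- delta <- lam -> eps
  P4: beta <- delta -> eps
Condition 1 (no descendant of beta in the set): holds — descendants of beta are {eps, theta}; none are in {delta, lam}.
Condition 2 (every backdoor path blocked by {delta, lam}):
  P1: blocked at fork node lam ∈ conditioning set.
  P2: blocked at fork node lam ∈ conditioning set.
  P3: blocked at chain node delta ∈ conditioning set.
  P4: blocked at fork node delta ∈ conditioning set.
{delta, lam} satisfies the backdoor criterion.

Yes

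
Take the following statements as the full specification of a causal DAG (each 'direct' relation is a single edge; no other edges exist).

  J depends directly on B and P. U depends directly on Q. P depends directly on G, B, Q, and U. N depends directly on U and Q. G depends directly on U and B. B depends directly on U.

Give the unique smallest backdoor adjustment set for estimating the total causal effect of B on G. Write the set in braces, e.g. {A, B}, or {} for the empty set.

Variables eligible for adjustment (non-descendants of B, excluding B and G): {N, Q, U}.
Backdoor paths from B to G:
  P1: B <- U <- Q -> P <- G
  P2: B <- U -> N <- Q -> P <- G
  P3: B <- U -> G
  P4: B <- U -> P <- G
The empty set is not sufficient: P3 (B <- U -> G) has no collider blocking it and no conditioned non-collider, so it is open.
Try {U}:
  P1: blocked at chain node U ∈ conditioning set.
  P2: blocked at fork node U ∈ conditioning set.
  P3: blocked at fork node U ∈ conditioning set.
  P4: blocked at fork node U ∈ conditioning set.
{U} contains no descendant of B and blocks every backdoor path.
No other singleton works — e.g. {Q} leaves P3 open — so {U} is the unique smallest valid adjustment set.

{U}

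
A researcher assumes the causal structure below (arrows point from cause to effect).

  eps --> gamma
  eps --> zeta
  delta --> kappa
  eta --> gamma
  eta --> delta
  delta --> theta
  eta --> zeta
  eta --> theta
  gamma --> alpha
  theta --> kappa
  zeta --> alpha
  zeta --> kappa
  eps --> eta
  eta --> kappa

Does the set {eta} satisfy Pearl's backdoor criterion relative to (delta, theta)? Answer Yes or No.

Yes

Backdoor paths from delta to theta (paths whose first edge points into delta):
  P1: delta <- eta <- eps -> gamma -> alpha <- zeta -> kappa <- theta
  P2: delta <- eta <- eps -> zeta -> kappa <- theta
  P3: delta <- eta -> gamma <- eps -> zeta -> kappa <- theta
  P4: delta <- eta -> gamma -> alpha <- zeta -> kappa <- theta
  P5: delta <- eta -> zeta -> kappa <- theta
  P6: delta <- eta -> theta
  P7: delta <- eta -> kappa <- theta
Condition 1 (no descendant of delta in the set): holds — descendants of delta are {kappa, theta}; none are in {eta}.
Condition 2 (every backdoor path blocked by {eta}):
  P1: blocked at chain node eta ∈ conditioning set.
  P2: blocked at chain node eta ∈ conditioning set.
  P3: blocked at fork node eta ∈ conditioning set.
  P4: blocked at fork node eta ∈ conditioning set.
  P5: blocked at fork node eta ∈ conditioning set.
  P6: blocked at fork node eta ∈ conditioning set.
  P7: blocked at fork node eta ∈ conditioning set.
{eta} satisfies the backdoor criterion.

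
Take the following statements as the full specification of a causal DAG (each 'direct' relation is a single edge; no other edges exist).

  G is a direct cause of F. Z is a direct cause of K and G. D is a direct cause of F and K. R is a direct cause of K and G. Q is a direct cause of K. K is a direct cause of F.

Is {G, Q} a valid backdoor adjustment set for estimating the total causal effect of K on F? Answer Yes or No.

No

Backdoor paths from K to F (paths whose first edge points into K):
  P1: K <- Z -> G -> F
  P2: K <- R -> G -> F
  P3: K <- D -> F
Condition 1 (no descendant of K in the set): holds — descendants of K are {F}; none are in {G, Q}.
Condition 2 (every backdoor path blocked by {G, Q}):
  P1: blocked at chain node G ∈ conditioning set.
  P2: blocked at chain node G ∈ conditioning set.
  P3: open — no interior node is in the conditioning set.
{G, Q} does not satisfy the backdoor criterion.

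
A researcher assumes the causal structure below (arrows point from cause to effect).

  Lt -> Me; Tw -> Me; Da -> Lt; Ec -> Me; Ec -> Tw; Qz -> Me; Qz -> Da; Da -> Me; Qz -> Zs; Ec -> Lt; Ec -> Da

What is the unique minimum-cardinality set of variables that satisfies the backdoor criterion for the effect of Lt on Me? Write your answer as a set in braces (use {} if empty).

{Da, Ec}

Variables eligible for adjustment (non-descendants of Lt, excluding Lt and Me): {Da, Ec, Qz, Tw, Zs}.
Backdoor paths from Lt to Me:
  P1: Lt <- Ec -> Tw -> Me
  P2: Lt <- Ec -> Da <- Qz -> Me
  P3: Lt <- Ec -> Da -> Me
  P4: Lt <- Ec -> Me
  P5: Lt <- Da <- Ec -> Tw -> Me
  P6: Lt <- Da <- Ec -> Me
  P7: Lt <- Da <- Qz -> Me
  P8: Lt <- Da -> Me
The empty set is not sufficient: P1 (Lt <- Ec -> Tw -> Me) has no collider blocking it and no conditioned non-collider, so it is open.
Try {Da, Ec}:
  P1: blocked at fork node Ec ∈ conditioning set.
  P2: blocked at fork node Ec ∈ conditioning set.
  P3: blocked at fork node Ec ∈ conditioning set.
  P4: blocked at fork node Ec ∈ conditioning set.
  P5: blocked at chain node Da ∈ conditioning set.
  P6: blocked at chain node Da ∈ conditioning set.
  P7: blocked at chain node Da ∈ conditioning set.
  P8: blocked at fork node Da ∈ conditioning set.
{Da, Ec} contains no descendant of Lt and blocks every backdoor path.
Every element of {Da, Ec} is needed (dropping Da leaves P7 open; dropping Ec leaves P1 open), so no proper subset is valid.
Among all size-2 subsets of the eligible variables, only {Da, Ec} blocks every backdoor path, so it is the unique smallest valid adjustment set.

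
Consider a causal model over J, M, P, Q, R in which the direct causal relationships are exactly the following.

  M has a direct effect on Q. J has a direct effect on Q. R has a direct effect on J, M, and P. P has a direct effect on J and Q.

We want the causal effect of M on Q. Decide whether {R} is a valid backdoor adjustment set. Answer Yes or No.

Yes

Backdoor paths from M to Q (paths whose first edge points into M):
  P1: M <- R -> P -> J -> Q
  P2: M <- R -> P -> Q
  P3: M <- R -> J <- P -> Q
  P4: M <- R -> J -> Q
Condition 1 (no descendant of M in the set): holds — descendants of M are {Q}; none are in {R}.
Condition 2 (every backdoor path blocked by {R}):
  P1: blocked at fork node R ∈ conditioning set.
  P2: blocked at fork node R ∈ conditioning set.
  P3: blocked at fork node R ∈ conditioning set.
  P4: blocked at fork node R ∈ conditioning set.
{R} satisfies the backdoor criterion.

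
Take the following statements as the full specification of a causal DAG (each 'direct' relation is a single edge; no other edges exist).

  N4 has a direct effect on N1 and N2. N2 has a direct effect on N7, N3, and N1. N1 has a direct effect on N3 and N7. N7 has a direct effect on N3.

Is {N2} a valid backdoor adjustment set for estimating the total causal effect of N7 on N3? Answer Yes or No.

Backdoor paths from N7 to N3 (paths whose first edge points into N7):
  P1: N7 <- N2 <- N4 -> N1 -> N3
  P2: N7 <- N2 -> N1 -> N3
  P3: N7 <- N2 -> N3
  P4: N7 <- N1 <- N4 -> N2 -> N3
  P5: N7 <- N1 <- N2 -> N3
  P6: N7 <- N1 -> N3
Condition 1 (no descendant of N7 in the set): holds — descendants of N7 are {N3}; none are in {N2}.
Condition 2 (every backdoor path blocked by {N2}):
  P1: blocked at chain node N2 ∈ conditioning set.
  P2: blocked at fork node N2 ∈ conditioning set.
  P3: blocked at fork node N2 ∈ conditioning set.
  P4: blocked at chain node N2 ∈ conditioning set.
  P5: blocked at fork node N2 ∈ conditioning set.
  P6: open — no interior node is in the conditioning set.
{N2} does not satisfy the backdoor criterion.

No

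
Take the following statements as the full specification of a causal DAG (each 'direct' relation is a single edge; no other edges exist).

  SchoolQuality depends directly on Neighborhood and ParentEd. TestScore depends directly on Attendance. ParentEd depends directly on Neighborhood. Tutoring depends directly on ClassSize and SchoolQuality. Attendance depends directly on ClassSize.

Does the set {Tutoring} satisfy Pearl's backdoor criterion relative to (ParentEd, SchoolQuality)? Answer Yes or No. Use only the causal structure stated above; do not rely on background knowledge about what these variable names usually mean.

Backdoor paths from ParentEd to SchoolQuality (paths whose first edge points into ParentEd):
  P1: ParentEd <- Neighborhood -> SchoolQuality
Condition 1 (no descendant of ParentEd in the set): FAILS — Tutoring is a descendant of ParentEd.
Condition 2 (every backdoor path blocked by {Tutoring}):
  P1: open — no interior node is in the conditioning set.
{Tutoring} does not satisfy the backdoor criterion.

No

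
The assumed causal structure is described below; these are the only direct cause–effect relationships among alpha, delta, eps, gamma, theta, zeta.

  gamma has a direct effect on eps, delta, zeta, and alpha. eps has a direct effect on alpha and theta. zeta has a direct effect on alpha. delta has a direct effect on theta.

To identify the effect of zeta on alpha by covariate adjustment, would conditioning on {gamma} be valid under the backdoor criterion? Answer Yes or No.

Backdoor paths from zeta to alpha (paths whose first edge points into zeta):
  P1: zeta <- gamma -> eps -> alpha
  P2: zeta <- gamma -> delta -> theta <- eps -> alpha
  P3: zeta <- gamma -> alpha
Condition 1 (no descendant of zeta in the set): holds — descendants of zeta are {alpha}; none are in {gamma}.
Condition 2 (every backdoor path blocked by {gamma}):
  P1: blocked at fork node gamma ∈ conditioning set.
  P2: blocked at fork node gamma ∈ conditioning set.
  P3: blocked at fork node gamma ∈ conditioning set.
{gamma} satisfies the backdoor criterion.

Yes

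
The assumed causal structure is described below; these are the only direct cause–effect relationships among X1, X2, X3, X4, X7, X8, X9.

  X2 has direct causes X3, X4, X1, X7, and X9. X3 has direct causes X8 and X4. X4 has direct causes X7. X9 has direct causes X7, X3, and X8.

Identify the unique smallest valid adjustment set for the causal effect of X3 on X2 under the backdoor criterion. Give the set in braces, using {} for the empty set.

Variables eligible for adjustment (non-descendants of X3, excluding X3 and X2): {X1, X4, X7, X8}.
Backdoor paths from X3 to X2:
  P1: X3 <- X8 -> X9 <- X7 -> X4 -> X2
  P2: X3 <- X8 -> X9 <- X7 -> X2
  P3: X3 <- X8 -> X9 -> X2
  P4: X3 <- X4 <- X7 -> X9 -> X2
  P5: X3 <- X4 <- X7 -> X2
  P6: X3 <- X4 -> X2
The empty set is not sufficient: P3 (X3 <- X8 -> X9 -> X2) has no collider blocking it and no conditioned non-collider, so it is open.
Try {X4, X8}:
  P1: blocked at fork node X8 ∈ conditioning set.
  P2: blocked at fork node X8 ∈ conditioning set.
  P3: blocked at fork node X8 ∈ conditioning set.
  P4: blocked at chain node X4 ∈ conditioning set.
  P5: blocked at chain node X4 ∈ conditioning set.
  P6: blocked at fork node X4 ∈ conditioning set.
{X4, X8} contains no descendant of X3 and blocks every backdoor path.
Every element of {X4, X8} is needed (dropping X4 leaves P4 open; dropping X8 leaves P3 open), so no proper subset is valid.
Among all size-2 subsets of the eligible variables, only {X4, X8} blocks every backdoor path, so it is the unique smallest valid adjustment set.

{X4, X8}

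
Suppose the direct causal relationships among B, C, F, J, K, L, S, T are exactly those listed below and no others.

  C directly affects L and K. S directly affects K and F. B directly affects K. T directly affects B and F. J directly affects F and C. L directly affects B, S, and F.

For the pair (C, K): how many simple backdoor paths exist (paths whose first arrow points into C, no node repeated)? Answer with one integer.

A backdoor path from C to K is any simple undirected path whose first edge points into C (i.e. leaves C via a parent).
Parents of C: {J}.
Enumerating:
  P1: C <- J -> F <- T -> B <- L -> S -> K
  P2: C <- J -> F <- T -> B -> K
  P3: C <- J -> F <- L -> B -> K
  P4: C <- J -> F <- L -> S -> K
  P5: C <- J -> F <- S <- L -> B -> K
  P6: C <- J -> F <- S -> K
That exhausts the simple backdoor paths. Count: 6.

6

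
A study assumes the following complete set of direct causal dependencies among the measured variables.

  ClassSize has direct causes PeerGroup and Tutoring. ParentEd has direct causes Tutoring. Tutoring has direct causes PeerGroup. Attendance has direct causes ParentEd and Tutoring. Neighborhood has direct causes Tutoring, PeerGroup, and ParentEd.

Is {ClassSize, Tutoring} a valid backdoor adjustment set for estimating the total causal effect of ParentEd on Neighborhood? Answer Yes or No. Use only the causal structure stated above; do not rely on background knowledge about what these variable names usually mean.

Backdoor paths from ParentEd to Neighborhood (paths whose first edge points into ParentEd):
  P1: ParentEd <- Tutoring <- PeerGroup -> Neighborhood
  P2: ParentEd <- Tutoring -> Neighborhood
  P3: ParentEd <- Tutoring -> ClassSize <- PeerGroup -> Neighborhood
Condition 1 (no descendant of ParentEd in the set): holds — descendants of ParentEd are {Attendance, Neighborhood}; none are in {ClassSize, Tutoring}.
Condition 2 (every backdoor path blocked by {ClassSize, Tutoring}):
  P1: blocked at chain node Tutoring ∈ conditioning set.
  P2: blocked at fork node Tutoring ∈ conditioning set.
  P3: blocked at fork node Tutoring ∈ conditioning set.
{ClassSize, Tutoring} satisfies the backdoor criterion.

Yes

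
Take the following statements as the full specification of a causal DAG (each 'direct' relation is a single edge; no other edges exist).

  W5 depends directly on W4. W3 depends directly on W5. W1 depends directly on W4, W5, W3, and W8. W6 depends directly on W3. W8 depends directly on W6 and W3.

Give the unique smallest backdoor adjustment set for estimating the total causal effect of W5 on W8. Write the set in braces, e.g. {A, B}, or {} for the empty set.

{}

Variables eligible for adjustment (non-descendants of W5, excluding W5 and W8): {W4}.
Backdoor paths from W5 to W8:
  P1: W5 <- W4 -> W1 <- W3 -> W6 -> W8
  P2: W5 <- W4 -> W1 <- W3 -> W8
  P3: W5 <- W4 -> W1 <- W8
Each backdoor path contains an unconditioned collider, so every path is already blocked with the empty conditioning set:
  P1: blocked at collider W1 (neither it nor any descendant is in the conditioning set).
  P2: blocked at collider W1 (neither it nor any descendant is in the conditioning set).
  P3: blocked at collider W1 (neither it nor any descendant is in the conditioning set).
The empty set is therefore the unique smallest valid set.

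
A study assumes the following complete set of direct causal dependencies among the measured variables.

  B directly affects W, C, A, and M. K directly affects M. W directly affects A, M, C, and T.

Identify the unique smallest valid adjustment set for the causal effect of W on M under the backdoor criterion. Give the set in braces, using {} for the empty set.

{B}

Variables eligible for adjustment (non-descendants of W, excluding W and M): {B, K}.
Backdoor paths from W to M:
  P1: W <- B -> M
The empty set is not sufficient: P1 (W <- B -> M) has no collider blocking it and no conditioned non-collider, so it is open.
Try {B}:
  P1: blocked at fork node B ∈ conditioning set.
{B} contains no descendant of W and blocks every backdoor path.
No other singleton works — e.g. {K} leaves P1 open — so {B} is the unique smallest valid adjustment set.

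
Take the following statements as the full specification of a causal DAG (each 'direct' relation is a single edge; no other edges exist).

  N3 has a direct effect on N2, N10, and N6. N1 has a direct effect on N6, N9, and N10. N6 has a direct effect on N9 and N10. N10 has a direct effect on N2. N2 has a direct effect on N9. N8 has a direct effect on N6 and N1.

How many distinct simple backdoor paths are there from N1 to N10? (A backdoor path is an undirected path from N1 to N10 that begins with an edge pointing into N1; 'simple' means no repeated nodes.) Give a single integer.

A backdoor path from N1 to N10 is any simple undirected path whose first edge points into N1 (i.e. leaves N1 via a parent).
Parents of N1: {N8}.
Enumerating:
  P1: N1 <- N8 -> N6 <- N3 -> N10
  P2: N1 <- N8 -> N6 <- N3 -> N2 <- N10
  P3: N1 <- N8 -> N6 -> N10
  P4: N1 <- N8 -> N6 -> N9 <- N2 <- N3 -> N10
  P5: N1 <- N8 -> N6 -> N9 <- N2 <- N10
That exhausts the simple backdoor paths. Count: 5.

5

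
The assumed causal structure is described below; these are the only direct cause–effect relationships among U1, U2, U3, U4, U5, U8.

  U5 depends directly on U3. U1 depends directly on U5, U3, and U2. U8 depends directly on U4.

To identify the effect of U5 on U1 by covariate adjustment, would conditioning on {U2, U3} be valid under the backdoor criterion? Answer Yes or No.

Yes

Backdoor paths from U5 to U1 (paths whose first edge points into U5):
  P1: U5 <- U3 -> U1
Condition 1 (no descendant of U5 in the set): holds — descendants of U5 are {U1}; none are in {U2, U3}.
Condition 2 (every backdoor path blocked by {U2, U3}):
  P1: blocked at fork node U3 ∈ conditioning set.
{U2, U3} satisfies the backdoor criterion.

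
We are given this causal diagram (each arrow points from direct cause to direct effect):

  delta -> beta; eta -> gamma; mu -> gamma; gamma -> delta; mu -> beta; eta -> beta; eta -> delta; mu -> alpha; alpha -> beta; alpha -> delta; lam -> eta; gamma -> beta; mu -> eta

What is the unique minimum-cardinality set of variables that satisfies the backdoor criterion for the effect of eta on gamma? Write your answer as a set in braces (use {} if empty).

Variables eligible for adjustment (non-descendants of eta, excluding eta and gamma): {alpha, lam, mu}.
Backdoor paths from eta to gamma:
  P1: eta <- mu -> alpha -> delta <- gamma
  P2: eta <- mu -> alpha -> delta -> beta <- gamma
  P3: eta <- mu -> alpha -> beta <- gamma
  P4: eta <- mu -> alpha -> beta <- delta <- gamma
  P5: eta <- mu -> gamma
  P6: eta <- mu -> beta <- alpha -> delta <- gamma
  P7: eta <- mu -> beta <- gamma
  P8: eta <- mu -> beta <- delta <- gamma
The empty set is not sufficient: P5 (eta <- mu -> gamma) has no collider blocking it and no conditioned non-collider, so it is open.
Try {mu}:
  P1: blocked at fork node mu ∈ conditioning set.
  P2: blocked at fork node mu ∈ conditioning set.
  P3: blocked at fork node mu ∈ conditioning set.
  P4: blocked at fork node mu ∈ conditioning set.
  P5: blocked at fork node mu ∈ conditioning set.
  P6: blocked at fork node mu ∈ conditioning set.
  P7: blocked at fork node mu ∈ conditioning set.
  P8: blocked at fork node mu ∈ conditioning set.
{mu} contains no descendant of eta and blocks every backdoor path.
No other singleton works — e.g. {lam} leaves P5 open — so {mu} is the unique smallest valid adjustment set.

{mu}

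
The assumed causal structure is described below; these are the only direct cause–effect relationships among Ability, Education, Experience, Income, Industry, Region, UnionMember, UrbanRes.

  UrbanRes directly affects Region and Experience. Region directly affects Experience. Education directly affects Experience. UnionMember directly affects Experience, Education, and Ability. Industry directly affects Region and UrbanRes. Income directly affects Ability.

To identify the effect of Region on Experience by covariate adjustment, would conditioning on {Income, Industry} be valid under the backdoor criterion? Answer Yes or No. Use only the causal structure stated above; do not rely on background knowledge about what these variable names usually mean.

Backdoor paths from Region to Experience (paths whose first edge points into Region):
  P1: Region <- Industry -> UrbanRes -> Experience
  P2: Region <- UrbanRes -> Experience
Condition 1 (no descendant of Region in the set): holds — descendants of Region are {Experience}; none are in {Income, Industry}.
Condition 2 (every backdoor path blocked by {Income, Industry}):
  P1: blocked at fork node Industry ∈ conditioning set.
  P2: open — no interior node is in the conditioning set.
{Income, Industry} does not satisfy the backdoor criterion.

No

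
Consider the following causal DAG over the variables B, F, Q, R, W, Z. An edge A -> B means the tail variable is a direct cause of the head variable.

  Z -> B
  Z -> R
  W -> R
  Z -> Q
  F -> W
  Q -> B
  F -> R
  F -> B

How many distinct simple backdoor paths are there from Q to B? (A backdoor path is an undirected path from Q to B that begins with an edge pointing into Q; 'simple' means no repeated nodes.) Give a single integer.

A backdoor path from Q to B is any simple undirected path whose first edge points into Q (i.e. leaves Q via a parent).
Parents of Q: {Z}.
Enumerating:
  P1: Q <- Z -> R <- F -> B
  P2: Q <- Z -> R <- W <- F -> B
  P3: Q <- Z -> B
That exhausts the simple backdoor paths. Count: 3.

3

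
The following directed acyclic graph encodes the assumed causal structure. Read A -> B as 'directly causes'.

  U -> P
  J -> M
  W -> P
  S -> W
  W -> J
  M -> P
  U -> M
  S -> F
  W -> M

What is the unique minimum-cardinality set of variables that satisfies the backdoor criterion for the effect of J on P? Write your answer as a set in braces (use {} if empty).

{W}

Variables eligible for adjustment (non-descendants of J, excluding J and P): {F, S, U, W}.
Backdoor paths from J to P:
  P1: J <- W -> M <- U -> P
  P2: J <- W -> M -> P
  P3: J <- W -> P
The empty set is not sufficient: P2 (J <- W -> M -> P) has no collider blocking it and no conditioned non-collider, so it is open.
Try {W}:
  P1: blocked at fork node W ∈ conditioning set.
  P2: blocked at fork node W ∈ conditioning set.
  P3: blocked at fork node W ∈ conditioning set.
{W} contains no descendant of J and blocks every backdoor path.
No other singleton works — e.g. {S} leaves P2 open — so {W} is the unique smallest valid adjustment set.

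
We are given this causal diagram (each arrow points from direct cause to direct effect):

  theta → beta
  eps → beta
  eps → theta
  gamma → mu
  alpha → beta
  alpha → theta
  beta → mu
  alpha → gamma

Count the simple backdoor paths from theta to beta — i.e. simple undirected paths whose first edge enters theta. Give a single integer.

3

A backdoor path from theta to beta is any simple undirected path whose first edge points into theta (i.e. leaves theta via a parent).
Parents of theta: {alpha, eps}.
Enumerating:
  P1: theta <- alpha -> beta
  P2: theta <- alpha -> gamma -> mu <- beta
  P3: theta <- eps -> beta
That exhausts the simple backdoor paths. Count: 3.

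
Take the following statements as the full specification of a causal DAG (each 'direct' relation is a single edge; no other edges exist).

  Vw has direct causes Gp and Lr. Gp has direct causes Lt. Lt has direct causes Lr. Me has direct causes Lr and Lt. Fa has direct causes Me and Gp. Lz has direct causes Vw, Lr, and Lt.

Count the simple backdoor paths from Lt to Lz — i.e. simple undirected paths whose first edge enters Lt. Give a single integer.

A backdoor path from Lt to Lz is any simple undirected path whose first edge points into Lt (i.e. leaves Lt via a parent).
Parents of Lt: {Lr}.
Enumerating:
  P1: Lt <- Lr -> Vw -> Lz
  P2: Lt <- Lr -> Lz
  P3: Lt <- Lr -> Me -> Fa <- Gp -> Vw -> Lz
That exhausts the simple backdoor paths. Count: 3.

3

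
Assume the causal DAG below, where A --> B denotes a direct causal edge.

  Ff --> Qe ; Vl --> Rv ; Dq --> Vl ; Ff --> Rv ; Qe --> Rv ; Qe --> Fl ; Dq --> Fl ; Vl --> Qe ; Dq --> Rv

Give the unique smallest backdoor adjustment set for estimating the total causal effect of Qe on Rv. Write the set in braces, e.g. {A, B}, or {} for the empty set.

Variables eligible for adjustment (non-descendants of Qe, excluding Qe and Rv): {Dq, Ff, Vl}.
Backdoor paths from Qe to Rv:
  P1: Qe <- Ff -> Rv
  P2: Qe <- Vl <- Dq -> Rv
  P3: Qe <- Vl -> Rv
The empty set is not sufficient: P1 (Qe <- Ff -> Rv) has no collider blocking it and no conditioned non-collider, so it is open.
Try {Ff, Vl}:
  P1: blocked at fork node Ff ∈ conditioning set.
  P2: blocked at chain node Vl ∈ conditioning set.
  P3: blocked at fork node Vl ∈ conditioning set.
{Ff, Vl} contains no descendant of Qe and blocks every backdoor path.
Every element of {Ff, Vl} is needed (dropping Ff leaves P1 open; dropping Vl leaves P2 open), so no proper subset is valid.
Among all size-2 subsets of the eligible variables, only {Ff, Vl} blocks every backdoor path, so it is the unique smallest valid adjustment set.

{Ff, Vl}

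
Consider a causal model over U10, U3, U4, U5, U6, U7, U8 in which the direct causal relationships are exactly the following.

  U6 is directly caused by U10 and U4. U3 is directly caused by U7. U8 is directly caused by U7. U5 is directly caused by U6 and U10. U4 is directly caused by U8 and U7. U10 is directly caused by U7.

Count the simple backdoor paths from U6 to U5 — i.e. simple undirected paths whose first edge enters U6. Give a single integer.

3

A backdoor path from U6 to U5 is any simple undirected path whose first edge points into U6 (i.e. leaves U6 via a parent).
Parents of U6: {U10, U4}.
Enumerating:
  P1: U6 <- U10 -> U5
  P2: U6 <- U4 <- U7 -> U10 -> U5
  P3: U6 <- U4 <- U8 <- U7 -> U10 -> U5
That exhausts the simple backdoor paths. Count: 3.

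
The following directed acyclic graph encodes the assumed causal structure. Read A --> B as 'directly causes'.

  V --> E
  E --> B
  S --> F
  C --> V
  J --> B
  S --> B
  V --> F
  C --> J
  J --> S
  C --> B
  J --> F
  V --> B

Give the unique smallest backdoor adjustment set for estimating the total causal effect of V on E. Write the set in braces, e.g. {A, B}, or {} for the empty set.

{}

Variables eligible for adjustment (non-descendants of V, excluding V and E): {C, J, S}.
Backdoor paths from V to E:
  P1: V <- C -> J -> S -> B <- E
  P2: V <- C -> J -> B <- E
  P3: V <- C -> J -> F <- S -> B <- E
  P4: V <- C -> B <- E
Each backdoor path contains an unconditioned collider, so every path is already blocked with the empty conditioning set:
  P1: blocked at collider B (neither it nor any descendant is in the conditioning set).
  P2: blocked at collider B (neither it nor any descendant is in the conditioning set).
  P3: blocked at collider F (neither it nor any descendant is in the conditioning set).
  P4: blocked at collider B (neither it nor any descendant is in the conditioning set).
The empty set is therefore the unique smallest valid set.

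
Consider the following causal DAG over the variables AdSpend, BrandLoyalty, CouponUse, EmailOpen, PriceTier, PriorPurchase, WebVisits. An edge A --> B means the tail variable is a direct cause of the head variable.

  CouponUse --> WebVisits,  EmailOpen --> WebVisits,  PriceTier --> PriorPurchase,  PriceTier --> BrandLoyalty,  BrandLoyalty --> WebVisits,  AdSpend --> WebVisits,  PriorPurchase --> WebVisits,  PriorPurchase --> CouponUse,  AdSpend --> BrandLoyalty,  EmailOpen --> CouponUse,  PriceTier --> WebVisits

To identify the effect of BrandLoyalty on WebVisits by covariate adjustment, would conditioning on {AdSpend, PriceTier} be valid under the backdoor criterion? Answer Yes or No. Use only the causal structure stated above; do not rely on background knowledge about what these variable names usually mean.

Yes

Backdoor paths from BrandLoyalty to WebVisits (paths whose first edge points into BrandLoyalty):
  P1: BrandLoyalty <- AdSpend -> WebVisits
  P2: BrandLoyalty <- PriceTier -> PriorPurchase -> CouponUse <- EmailOpen -> WebVisits
  P3: BrandLoyalty <- PriceTier -> PriorPurchase -> CouponUse -> WebVisits
  P4: BrandLoyalty <- PriceTier -> PriorPurchase -> WebVisits
  P5: BrandLoyalty <- PriceTier -> WebVisits
Condition 1 (no descendant of BrandLoyalty in the set): holds — descendants of BrandLoyalty are {WebVisits}; none are in {AdSpend, PriceTier}.
Condition 2 (every backdoor path blocked by {AdSpend, PriceTier}):
  P1: blocked at fork node AdSpend ∈ conditioning set.
  P2: blocked at fork node PriceTier ∈ conditioning set.
  P3: blocked at fork node PriceTier ∈ conditioning set.
  P4: blocked at fork node PriceTier ∈ conditioning set.
  P5: blocked at fork node PriceTier ∈ conditioning set.
{AdSpend, PriceTier} satisfies the backdoor criterion.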